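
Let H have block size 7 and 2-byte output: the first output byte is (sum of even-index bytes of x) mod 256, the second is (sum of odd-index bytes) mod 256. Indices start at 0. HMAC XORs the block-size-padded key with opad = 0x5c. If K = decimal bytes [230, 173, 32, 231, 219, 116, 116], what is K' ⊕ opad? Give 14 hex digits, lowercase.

Key decimal bytes [230, 173, 32, 231, 219, 116, 116] = e6 ad 20 e7 db 74 74 is exactly B = 7 bytes: K' = e6 ad 20 e7 db 74 74.
XOR each byte with 0x5c: e6⊕5c=ba, ad⊕5c=f1, 20⊕5c=7c, e7⊕5c=bb, db⊕5c=87, 74⊕5c=28, 74⊕5c=28.

baf17cbb872828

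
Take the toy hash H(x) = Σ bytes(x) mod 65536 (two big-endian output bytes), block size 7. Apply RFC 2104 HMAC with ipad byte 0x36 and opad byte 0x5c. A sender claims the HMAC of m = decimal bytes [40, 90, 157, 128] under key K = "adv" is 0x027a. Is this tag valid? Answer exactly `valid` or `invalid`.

invalid

Key "adv" = 61 64 76 is 3 bytes ≤ B = 7; zero-pad to 7 bytes: K' = 61 64 76 00 00 00 00.
K' ⊕ ipad = 57 52 40 36 36 36 36; K' ⊕ opad = 3d 38 2a 5c 5c 5c 5c.
Inner hash: sum = 87+82+64+54+54+54+54+40+90+157+128 = 864 → 03 60.
Outer hash (recomputed tag): sum = 61+56+42+92+92+92+92+3+96 = 626 → 02 72.
Recomputed tag = 0272; claimed = 027a → mismatch.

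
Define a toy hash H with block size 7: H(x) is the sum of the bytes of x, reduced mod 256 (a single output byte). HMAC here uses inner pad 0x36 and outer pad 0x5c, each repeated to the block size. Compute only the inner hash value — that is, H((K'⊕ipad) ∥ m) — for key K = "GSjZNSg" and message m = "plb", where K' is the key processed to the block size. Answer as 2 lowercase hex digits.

0a

Key "GSjZNSg" = 47 53 6a 5a 4e 53 67 is exactly B = 7 bytes: K' = 47 53 6a 5a 4e 53 67.
K' ⊕ ipad = 71 65 5c 6c 78 65 51.
Inner input = 71 65 5c 6c 78 65 51 ∥ 70 6c 62.
Inner hash: sum = 113+101+92+108+120+101+81+112+108+98 = 1034; mod 256 = 10 → 0a.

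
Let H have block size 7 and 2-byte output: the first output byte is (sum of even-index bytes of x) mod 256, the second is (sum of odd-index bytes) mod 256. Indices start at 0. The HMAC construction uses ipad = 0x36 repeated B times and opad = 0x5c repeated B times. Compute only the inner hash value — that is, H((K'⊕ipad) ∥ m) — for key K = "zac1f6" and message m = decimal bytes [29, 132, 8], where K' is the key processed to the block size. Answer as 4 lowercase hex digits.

ab83

Key "zac1f6" = 7a 61 63 31 66 36 is 6 bytes ≤ B = 7; zero-pad to 7 bytes: K' = 7a 61 63 31 66 36 00.
K' ⊕ ipad = 4c 57 55 07 50 00 36.
Inner input = 4c 57 55 07 50 00 36 ∥ 1d 84 08.
Inner hash: even-index sum = 427 mod 256 = 171; odd-index sum = 131 mod 256 = 131 → ab 83.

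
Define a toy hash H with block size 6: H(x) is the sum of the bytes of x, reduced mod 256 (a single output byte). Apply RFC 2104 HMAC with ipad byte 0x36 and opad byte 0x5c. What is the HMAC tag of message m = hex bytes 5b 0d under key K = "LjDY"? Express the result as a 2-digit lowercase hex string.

a6

Key "LjDY" = 4c 6a 44 59 is 4 bytes ≤ B = 6; zero-pad to 6 bytes: K' = 4c 6a 44 59 00 00.
K' ⊕ ipad = 7a 5c 72 6f 36 36.  K' ⊕ opad = 10 36 18 05 5c 5c.
Inner input = (K'⊕ipad) ∥ m = 7a 5c 72 6f 36 36 ∥ 5b 0d.
Inner hash: sum = 122+92+114+111+54+54+91+13 = 651; mod 256 = 139 → 8b.
Outer input = (K'⊕opad) ∥ inner = 10 36 18 05 5c 5c ∥ 8b.
Outer hash (tag): sum = 16+54+24+5+92+92+139 = 422; mod 256 = 166 → a6.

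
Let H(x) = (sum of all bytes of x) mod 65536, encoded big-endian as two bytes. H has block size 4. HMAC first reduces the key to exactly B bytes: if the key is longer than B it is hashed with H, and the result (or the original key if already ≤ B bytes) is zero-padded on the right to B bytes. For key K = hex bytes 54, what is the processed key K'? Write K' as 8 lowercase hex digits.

Key hex bytes 54 is 1 byte ≤ B = 4; zero-pad to 4 bytes: K' = 54 00 00 00.

54000000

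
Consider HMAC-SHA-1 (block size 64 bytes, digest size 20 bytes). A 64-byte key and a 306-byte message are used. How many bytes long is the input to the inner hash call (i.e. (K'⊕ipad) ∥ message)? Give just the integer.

Key is 64 ≤ 64 bytes, zero-padded: |K'| = 64.
Inner input = (K'⊕ipad) ∥ m → 64 + 306 = 370 bytes.

370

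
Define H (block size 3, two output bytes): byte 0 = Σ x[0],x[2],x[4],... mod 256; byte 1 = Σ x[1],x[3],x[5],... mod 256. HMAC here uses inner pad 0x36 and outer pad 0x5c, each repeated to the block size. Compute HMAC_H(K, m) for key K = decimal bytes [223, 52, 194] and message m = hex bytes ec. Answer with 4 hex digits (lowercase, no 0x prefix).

0f45

Key decimal bytes [223, 52, 194] = df 34 c2 is exactly B = 3 bytes: K' = df 34 c2.
K' ⊕ ipad = e9 02 f4.  K' ⊕ opad = 83 68 9e.
Inner input = (K'⊕ipad) ∥ m = e9 02 f4 ∥ ec.
Inner hash: even-index sum = 477 mod 256 = 221; odd-index sum = 238 mod 256 = 238 → dd ee.
Outer input = (K'⊕opad) ∥ inner = 83 68 9e ∥ dd ee.
Outer hash (tag): even-index sum = 527 mod 256 = 15; odd-index sum = 325 mod 256 = 69 → 0f 45.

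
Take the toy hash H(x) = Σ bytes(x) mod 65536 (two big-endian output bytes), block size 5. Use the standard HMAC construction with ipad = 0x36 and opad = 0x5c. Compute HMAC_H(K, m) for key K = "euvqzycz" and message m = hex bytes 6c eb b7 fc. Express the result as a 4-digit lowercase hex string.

02cc

Key "euvqzycz" = 65 75 76 71 7a 79 63 7a is 8 bytes > B = 5, so hash it first: H(key) = 03 91, then zero-pad to 5 bytes: K' = 03 91 00 00 00.
K' ⊕ ipad = 35 a7 36 36 36.  K' ⊕ opad = 5f cd 5c 5c 5c.
Inner input = (K'⊕ipad) ∥ m = 35 a7 36 36 36 ∥ 6c eb b7 fc.
Inner hash: sum = 53+167+54+54+54+108+235+183+252 = 1160 → 04 88.
Outer input = (K'⊕opad) ∥ inner = 5f cd 5c 5c 5c ∥ 04 88.
Outer hash (tag): sum = 95+205+92+92+92+4+136 = 716 → 02 cc.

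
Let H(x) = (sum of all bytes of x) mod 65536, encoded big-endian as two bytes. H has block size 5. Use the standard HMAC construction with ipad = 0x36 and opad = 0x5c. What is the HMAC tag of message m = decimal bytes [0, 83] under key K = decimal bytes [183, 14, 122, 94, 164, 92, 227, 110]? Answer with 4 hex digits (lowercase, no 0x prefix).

Key decimal bytes [183, 14, 122, 94, 164, 92, 227, 110] = b7 0e 7a 5e a4 5c e3 6e is 8 bytes > B = 5, so hash it first: H(key) = 03 ee, then zero-pad to 5 bytes: K' = 03 ee 00 00 00.
K' ⊕ ipad = 35 d8 36 36 36.  K' ⊕ opad = 5f b2 5c 5c 5c.
Inner input = (K'⊕ipad) ∥ m = 35 d8 36 36 36 ∥ 00 53.
Inner hash: sum = 53+216+54+54+54+0+83 = 514 → 02 02.
Outer input = (K'⊕opad) ∥ inner = 5f b2 5c 5c 5c ∥ 02 02.
Outer hash (tag): sum = 95+178+92+92+92+2+2 = 553 → 02 29.

0229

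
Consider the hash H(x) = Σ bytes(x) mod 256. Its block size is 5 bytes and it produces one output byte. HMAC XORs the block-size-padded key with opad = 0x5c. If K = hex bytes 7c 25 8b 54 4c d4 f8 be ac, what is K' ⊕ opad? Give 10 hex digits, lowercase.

5e5c5c5c5c

Key hex bytes 7c 25 8b 54 4c d4 f8 be ac is 9 bytes > B = 5, so hash it first: H(key) = 02, then zero-pad to 5 bytes: K' = 02 00 00 00 00.
XOR each byte with 0x5c: 02⊕5c=5e, 00⊕5c=5c, 00⊕5c=5c, 00⊕5c=5c, 00⊕5c=5c.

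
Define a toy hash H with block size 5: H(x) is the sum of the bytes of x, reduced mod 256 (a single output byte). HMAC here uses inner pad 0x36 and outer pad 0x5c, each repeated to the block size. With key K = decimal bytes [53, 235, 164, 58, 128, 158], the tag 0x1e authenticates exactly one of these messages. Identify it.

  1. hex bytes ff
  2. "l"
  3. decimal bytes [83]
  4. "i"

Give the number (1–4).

Key decimal bytes [53, 235, 164, 58, 128, 158] = 35 eb a4 3a 80 9e is 6 bytes > B = 5, so hash it first: H(key) = 1c, then zero-pad to 5 bytes: K' = 1c 00 00 00 00.
K' ⊕ ipad = 2a 36 36 36 36; K' ⊕ opad = 40 5c 5c 5c 5c.
m1: inner = H(2a 36 36 36 36 ff) = 01; tag = H(40 5c 5c 5c 5c 01) = b1
m2: inner = H(2a 36 36 36 36 6c) = 6e; tag = H(40 5c 5c 5c 5c 6e) = 1e ← matches
m3: inner = H(2a 36 36 36 36 53) = 55; tag = H(40 5c 5c 5c 5c 55) = 05
m4: inner = H(2a 36 36 36 36 69) = 6b; tag = H(40 5c 5c 5c 5c 6b) = 1b

2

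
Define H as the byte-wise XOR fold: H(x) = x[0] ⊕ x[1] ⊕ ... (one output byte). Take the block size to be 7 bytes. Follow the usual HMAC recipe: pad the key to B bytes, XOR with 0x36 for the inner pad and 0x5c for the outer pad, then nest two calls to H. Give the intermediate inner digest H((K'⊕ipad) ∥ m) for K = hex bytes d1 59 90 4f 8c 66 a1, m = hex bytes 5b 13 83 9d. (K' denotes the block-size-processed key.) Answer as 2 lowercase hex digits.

7c

Key hex bytes d1 59 90 4f 8c 66 a1 is exactly B = 7 bytes: K' = d1 59 90 4f 8c 66 a1.
K' ⊕ ipad = e7 6f a6 79 ba 50 97.
Inner input = e7 6f a6 79 ba 50 97 ∥ 5b 13 83 9d.
Inner hash: XOR e7⊕6f⊕a6⊕79⊕ba⊕50⊕97⊕5b⊕13⊕83⊕9d = 7c.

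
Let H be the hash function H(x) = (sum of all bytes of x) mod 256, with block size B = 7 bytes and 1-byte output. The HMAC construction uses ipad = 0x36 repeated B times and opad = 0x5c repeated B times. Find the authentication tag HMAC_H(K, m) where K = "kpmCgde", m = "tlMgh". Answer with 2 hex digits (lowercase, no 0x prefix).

c4

Key "kpmCgde" = 6b 70 6d 43 67 64 65 is exactly B = 7 bytes: K' = 6b 70 6d 43 67 64 65.
K' ⊕ ipad = 5d 46 5b 75 51 52 53.  K' ⊕ opad = 37 2c 31 1f 3b 38 39.
Inner input = (K'⊕ipad) ∥ m = 5d 46 5b 75 51 52 53 ∥ 74 6c 4d 67 68.
Inner hash: sum = 93+70+91+117+81+82+83+116+108+77+103+104 = 1125; mod 256 = 101 → 65.
Outer input = (K'⊕opad) ∥ inner = 37 2c 31 1f 3b 38 39 ∥ 65.
Outer hash (tag): sum = 55+44+49+31+59+56+57+101 = 452; mod 256 = 196 → c4.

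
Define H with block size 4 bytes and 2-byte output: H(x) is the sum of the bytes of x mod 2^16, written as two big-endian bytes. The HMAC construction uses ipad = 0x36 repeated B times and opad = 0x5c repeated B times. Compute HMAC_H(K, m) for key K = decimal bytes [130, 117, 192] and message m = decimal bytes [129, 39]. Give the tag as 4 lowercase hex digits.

Key decimal bytes [130, 117, 192] = 82 75 c0 is 3 bytes ≤ B = 4; zero-pad to 4 bytes: K' = 82 75 c0 00.
K' ⊕ ipad = b4 43 f6 36.  K' ⊕ opad = de 29 9c 5c.
Inner input = (K'⊕ipad) ∥ m = b4 43 f6 36 ∥ 81 27.
Inner hash: sum = 180+67+246+54+129+39 = 715 → 02 cb.
Outer input = (K'⊕opad) ∥ inner = de 29 9c 5c ∥ 02 cb.
Outer hash (tag): sum = 222+41+156+92+2+203 = 716 → 02 cc.

02cc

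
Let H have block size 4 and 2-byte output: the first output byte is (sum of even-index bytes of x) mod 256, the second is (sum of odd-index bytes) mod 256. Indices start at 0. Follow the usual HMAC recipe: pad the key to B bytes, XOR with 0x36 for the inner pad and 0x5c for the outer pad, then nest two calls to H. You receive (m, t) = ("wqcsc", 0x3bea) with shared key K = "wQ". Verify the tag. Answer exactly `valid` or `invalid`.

Key "wQ" = 77 51 is 2 bytes ≤ B = 4; zero-pad to 4 bytes: K' = 77 51 00 00.
K' ⊕ ipad = 41 67 36 36; K' ⊕ opad = 2b 0d 5c 5c.
Inner hash: even-index sum = 436 mod 256 = 180; odd-index sum = 385 mod 256 = 129 → b4 81.
Outer hash (recomputed tag): even-index sum = 315 mod 256 = 59; odd-index sum = 234 mod 256 = 234 → 3b ea.
Recomputed tag = 3bea; claimed = 3bea → match.

valid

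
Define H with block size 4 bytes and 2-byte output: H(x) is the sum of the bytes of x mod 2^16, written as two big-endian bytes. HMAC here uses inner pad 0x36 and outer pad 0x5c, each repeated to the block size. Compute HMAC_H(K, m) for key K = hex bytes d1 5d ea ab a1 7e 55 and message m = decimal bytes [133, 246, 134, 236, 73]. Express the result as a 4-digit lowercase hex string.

Key hex bytes d1 5d ea ab a1 7e 55 is 7 bytes > B = 4, so hash it first: H(key) = 04 37, then zero-pad to 4 bytes: K' = 04 37 00 00.
K' ⊕ ipad = 32 01 36 36.  K' ⊕ opad = 58 6b 5c 5c.
Inner input = (K'⊕ipad) ∥ m = 32 01 36 36 ∥ 85 f6 86 ec 49.
Inner hash: sum = 50+1+54+54+133+246+134+236+73 = 981 → 03 d5.
Outer input = (K'⊕opad) ∥ inner = 58 6b 5c 5c ∥ 03 d5.
Outer hash (tag): sum = 88+107+92+92+3+213 = 595 → 02 53.

0253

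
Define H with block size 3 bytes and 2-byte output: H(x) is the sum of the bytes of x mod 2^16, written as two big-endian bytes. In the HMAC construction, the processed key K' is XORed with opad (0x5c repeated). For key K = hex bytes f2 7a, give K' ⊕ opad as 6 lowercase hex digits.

ae265c

Key hex bytes f2 7a is 2 bytes ≤ B = 3; zero-pad to 3 bytes: K' = f2 7a 00.
XOR each byte with 0x5c: f2⊕5c=ae, 7a⊕5c=26, 00⊕5c=5c.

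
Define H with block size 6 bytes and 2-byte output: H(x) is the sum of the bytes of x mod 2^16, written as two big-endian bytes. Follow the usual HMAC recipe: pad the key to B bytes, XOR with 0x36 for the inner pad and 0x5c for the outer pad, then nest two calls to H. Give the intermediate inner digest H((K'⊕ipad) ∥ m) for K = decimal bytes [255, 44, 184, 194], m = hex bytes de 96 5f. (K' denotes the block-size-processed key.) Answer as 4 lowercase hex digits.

Key decimal bytes [255, 44, 184, 194] = ff 2c b8 c2 is 4 bytes ≤ B = 6; zero-pad to 6 bytes: K' = ff 2c b8 c2 00 00.
K' ⊕ ipad = c9 1a 8e f4 36 36.
Inner input = c9 1a 8e f4 36 36 ∥ de 96 5f.
Inner hash: sum = 201+26+142+244+54+54+222+150+95 = 1188 → 04 a4.

04a4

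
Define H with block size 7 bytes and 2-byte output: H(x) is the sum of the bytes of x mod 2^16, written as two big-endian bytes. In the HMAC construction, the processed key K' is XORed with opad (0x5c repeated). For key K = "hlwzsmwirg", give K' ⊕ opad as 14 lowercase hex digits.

58025c5c5c5c5c

Key "hlwzsmwirg" = 68 6c 77 7a 73 6d 77 69 72 67 is 10 bytes > B = 7, so hash it first: H(key) = 04 5e, then zero-pad to 7 bytes: K' = 04 5e 00 00 00 00 00.
XOR each byte with 0x5c: 04⊕5c=58, 5e⊕5c=02, 00⊕5c=5c, 00⊕5c=5c, 00⊕5c=5c, 00⊕5c=5c, 00⊕5c=5c.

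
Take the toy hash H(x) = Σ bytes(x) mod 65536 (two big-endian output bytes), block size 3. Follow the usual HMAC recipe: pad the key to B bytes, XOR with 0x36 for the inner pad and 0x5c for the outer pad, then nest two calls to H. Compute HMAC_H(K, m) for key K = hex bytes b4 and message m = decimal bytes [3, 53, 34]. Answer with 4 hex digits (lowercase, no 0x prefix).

01e9

Key hex bytes b4 is 1 byte ≤ B = 3; zero-pad to 3 bytes: K' = b4 00 00.
K' ⊕ ipad = 82 36 36.  K' ⊕ opad = e8 5c 5c.
Inner input = (K'⊕ipad) ∥ m = 82 36 36 ∥ 03 35 22.
Inner hash: sum = 130+54+54+3+53+34 = 328 → 01 48.
Outer input = (K'⊕opad) ∥ inner = e8 5c 5c ∥ 01 48.
Outer hash (tag): sum = 232+92+92+1+72 = 489 → 01 e9.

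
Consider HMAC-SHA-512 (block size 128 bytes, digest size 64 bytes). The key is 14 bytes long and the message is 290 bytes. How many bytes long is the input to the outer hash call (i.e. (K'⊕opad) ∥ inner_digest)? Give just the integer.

Key is 14 ≤ 128 bytes, zero-padded: |K'| = 128.
Outer input = (K'⊕opad) ∥ H(inner) → 128 + 64 = 192 bytes.

192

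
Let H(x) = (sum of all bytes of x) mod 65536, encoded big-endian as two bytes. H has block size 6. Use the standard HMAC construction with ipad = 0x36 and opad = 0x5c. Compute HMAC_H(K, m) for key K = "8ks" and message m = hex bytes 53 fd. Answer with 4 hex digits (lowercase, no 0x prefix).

Key "8ks" = 38 6b 73 is 3 bytes ≤ B = 6; zero-pad to 6 bytes: K' = 38 6b 73 00 00 00.
K' ⊕ ipad = 0e 5d 45 36 36 36.  K' ⊕ opad = 64 37 2f 5c 5c 5c.
Inner input = (K'⊕ipad) ∥ m = 0e 5d 45 36 36 36 ∥ 53 fd.
Inner hash: sum = 14+93+69+54+54+54+83+253 = 674 → 02 a2.
Outer input = (K'⊕opad) ∥ inner = 64 37 2f 5c 5c 5c ∥ 02 a2.
Outer hash (tag): sum = 100+55+47+92+92+92+2+162 = 642 → 02 82.

0282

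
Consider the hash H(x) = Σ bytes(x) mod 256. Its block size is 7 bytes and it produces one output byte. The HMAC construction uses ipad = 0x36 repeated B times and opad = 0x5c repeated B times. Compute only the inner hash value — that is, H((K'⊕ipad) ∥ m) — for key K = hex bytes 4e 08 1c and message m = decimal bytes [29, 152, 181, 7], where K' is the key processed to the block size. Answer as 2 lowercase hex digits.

29

Key hex bytes 4e 08 1c is 3 bytes ≤ B = 7; zero-pad to 7 bytes: K' = 4e 08 1c 00 00 00 00.
K' ⊕ ipad = 78 3e 2a 36 36 36 36.
Inner input = 78 3e 2a 36 36 36 36 ∥ 1d 98 b5 07.
Inner hash: sum = 120+62+42+54+54+54+54+29+152+181+7 = 809; mod 256 = 41 → 29.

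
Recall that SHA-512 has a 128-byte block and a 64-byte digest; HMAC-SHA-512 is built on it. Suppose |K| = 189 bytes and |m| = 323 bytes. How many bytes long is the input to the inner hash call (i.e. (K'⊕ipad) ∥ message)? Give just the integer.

451

Key is 189 > 128 bytes, so it is hashed to 64 bytes then zero-padded to 128: |K'| = 128.
Inner input = (K'⊕ipad) ∥ m → 128 + 323 = 451 bytes.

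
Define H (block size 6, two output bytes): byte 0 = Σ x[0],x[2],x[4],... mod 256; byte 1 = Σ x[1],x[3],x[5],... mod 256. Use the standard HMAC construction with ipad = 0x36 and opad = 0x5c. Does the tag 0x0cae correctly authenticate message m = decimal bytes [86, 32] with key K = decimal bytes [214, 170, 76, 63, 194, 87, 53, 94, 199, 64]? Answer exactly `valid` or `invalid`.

valid

Key decimal bytes [214, 170, 76, 63, 194, 87, 53, 94, 199, 64] = d6 aa 4c 3f c2 57 35 5e c7 40 is 10 bytes > B = 6, so hash it first: H(key) = e0 de, then zero-pad to 6 bytes: K' = e0 de 00 00 00 00.
K' ⊕ ipad = d6 e8 36 36 36 36; K' ⊕ opad = bc 82 5c 5c 5c 5c.
Inner hash: even-index sum = 408 mod 256 = 152; odd-index sum = 372 mod 256 = 116 → 98 74.
Outer hash (recomputed tag): even-index sum = 524 mod 256 = 12; odd-index sum = 430 mod 256 = 174 → 0c ae.
Recomputed tag = 0cae; claimed = 0cae → match.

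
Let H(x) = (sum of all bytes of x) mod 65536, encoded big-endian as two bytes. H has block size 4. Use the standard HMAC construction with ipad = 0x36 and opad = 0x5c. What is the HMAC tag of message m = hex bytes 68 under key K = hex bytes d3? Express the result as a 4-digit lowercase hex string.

0293

Key hex bytes d3 is 1 byte ≤ B = 4; zero-pad to 4 bytes: K' = d3 00 00 00.
K' ⊕ ipad = e5 36 36 36.  K' ⊕ opad = 8f 5c 5c 5c.
Inner input = (K'⊕ipad) ∥ m = e5 36 36 36 ∥ 68.
Inner hash: sum = 229+54+54+54+104 = 495 → 01 ef.
Outer input = (K'⊕opad) ∥ inner = 8f 5c 5c 5c ∥ 01 ef.
Outer hash (tag): sum = 143+92+92+92+1+239 = 659 → 02 93.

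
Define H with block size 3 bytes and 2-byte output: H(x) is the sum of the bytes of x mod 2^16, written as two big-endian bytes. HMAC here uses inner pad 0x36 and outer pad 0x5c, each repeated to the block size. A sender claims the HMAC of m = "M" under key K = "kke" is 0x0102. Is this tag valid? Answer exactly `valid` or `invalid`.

valid

Key "kke" = 6b 6b 65 is exactly B = 3 bytes: K' = 6b 6b 65.
K' ⊕ ipad = 5d 5d 53; K' ⊕ opad = 37 37 39.
Inner hash: sum = 93+93+83+77 = 346 → 01 5a.
Outer hash (recomputed tag): sum = 55+55+57+1+90 = 258 → 01 02.
Recomputed tag = 0102; claimed = 0102 → match.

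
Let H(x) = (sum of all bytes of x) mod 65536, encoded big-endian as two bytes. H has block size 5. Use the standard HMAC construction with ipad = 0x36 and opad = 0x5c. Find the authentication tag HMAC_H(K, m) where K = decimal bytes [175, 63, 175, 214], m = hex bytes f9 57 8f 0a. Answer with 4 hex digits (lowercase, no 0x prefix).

Key decimal bytes [175, 63, 175, 214] = af 3f af d6 is 4 bytes ≤ B = 5; zero-pad to 5 bytes: K' = af 3f af d6 00.
K' ⊕ ipad = 99 09 99 e0 36.  K' ⊕ opad = f3 63 f3 8a 5c.
Inner input = (K'⊕ipad) ∥ m = 99 09 99 e0 36 ∥ f9 57 8f 0a.
Inner hash: sum = 153+9+153+224+54+249+87+143+10 = 1082 → 04 3a.
Outer input = (K'⊕opad) ∥ inner = f3 63 f3 8a 5c ∥ 04 3a.
Outer hash (tag): sum = 243+99+243+138+92+4+58 = 877 → 03 6d.

036d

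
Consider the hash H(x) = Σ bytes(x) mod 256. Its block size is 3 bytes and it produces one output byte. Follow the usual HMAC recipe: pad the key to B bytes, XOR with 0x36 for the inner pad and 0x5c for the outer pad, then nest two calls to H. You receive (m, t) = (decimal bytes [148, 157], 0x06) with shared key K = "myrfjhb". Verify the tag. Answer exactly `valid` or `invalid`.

Key "myrfjhb" = 6d 79 72 66 6a 68 62 is 7 bytes > B = 3, so hash it first: H(key) = f2, then zero-pad to 3 bytes: K' = f2 00 00.
K' ⊕ ipad = c4 36 36; K' ⊕ opad = ae 5c 5c.
Inner hash: sum = 196+54+54+148+157 = 609; mod 256 = 97 → 61.
Outer hash (recomputed tag): sum = 174+92+92+97 = 455; mod 256 = 199 → c7.
Recomputed tag = c7; claimed = 06 → mismatch.

invalid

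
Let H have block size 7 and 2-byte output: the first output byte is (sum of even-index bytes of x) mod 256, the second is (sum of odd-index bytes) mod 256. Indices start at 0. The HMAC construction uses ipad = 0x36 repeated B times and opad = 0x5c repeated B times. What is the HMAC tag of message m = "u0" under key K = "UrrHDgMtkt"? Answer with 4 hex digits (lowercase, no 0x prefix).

Key "UrrHDgMtkt" = 55 72 72 48 44 67 4d 74 6b 74 is 10 bytes > B = 7, so hash it first: H(key) = c3 09, then zero-pad to 7 bytes: K' = c3 09 00 00 00 00 00.
K' ⊕ ipad = f5 3f 36 36 36 36 36.  K' ⊕ opad = 9f 55 5c 5c 5c 5c 5c.
Inner input = (K'⊕ipad) ∥ m = f5 3f 36 36 36 36 36 ∥ 75 30.
Inner hash: even-index sum = 455 mod 256 = 199; odd-index sum = 288 mod 256 = 32 → c7 20.
Outer input = (K'⊕opad) ∥ inner = 9f 55 5c 5c 5c 5c 5c ∥ c7 20.
Outer hash (tag): even-index sum = 467 mod 256 = 211; odd-index sum = 468 mod 256 = 212 → d3 d4.

d3d4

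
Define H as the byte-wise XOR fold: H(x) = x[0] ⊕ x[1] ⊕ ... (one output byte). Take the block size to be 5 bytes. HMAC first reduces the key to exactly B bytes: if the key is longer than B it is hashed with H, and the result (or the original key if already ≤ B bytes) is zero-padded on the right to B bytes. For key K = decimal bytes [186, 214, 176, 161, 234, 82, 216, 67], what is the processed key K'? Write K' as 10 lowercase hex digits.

|K| = 8 > B = 5, so first hash the key.
H(K): XOR ba⊕d6⊕b0⊕a1⊕ea⊕52⊕d8⊕43 = 5e.
Zero-pad H(K) = 5e to 5 bytes: K' = 5e 00 00 00 00.

5e00000000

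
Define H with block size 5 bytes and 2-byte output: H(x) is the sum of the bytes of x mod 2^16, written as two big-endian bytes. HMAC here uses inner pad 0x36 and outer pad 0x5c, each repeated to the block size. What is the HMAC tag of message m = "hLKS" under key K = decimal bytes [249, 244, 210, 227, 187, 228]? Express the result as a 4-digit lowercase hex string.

Key decimal bytes [249, 244, 210, 227, 187, 228] = f9 f4 d2 e3 bb e4 is 6 bytes > B = 5, so hash it first: H(key) = 05 41, then zero-pad to 5 bytes: K' = 05 41 00 00 00.
K' ⊕ ipad = 33 77 36 36 36.  K' ⊕ opad = 59 1d 5c 5c 5c.
Inner input = (K'⊕ipad) ∥ m = 33 77 36 36 36 ∥ 68 4c 4b 53.
Inner hash: sum = 51+119+54+54+54+104+76+75+83 = 670 → 02 9e.
Outer input = (K'⊕opad) ∥ inner = 59 1d 5c 5c 5c ∥ 02 9e.
Outer hash (tag): sum = 89+29+92+92+92+2+158 = 554 → 02 2a.

022a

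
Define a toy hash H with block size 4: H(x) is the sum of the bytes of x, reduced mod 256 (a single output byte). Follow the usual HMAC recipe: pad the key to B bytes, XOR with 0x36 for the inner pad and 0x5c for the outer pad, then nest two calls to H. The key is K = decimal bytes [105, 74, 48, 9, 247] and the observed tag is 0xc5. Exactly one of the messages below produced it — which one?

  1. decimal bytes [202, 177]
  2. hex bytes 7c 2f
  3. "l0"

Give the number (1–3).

Key decimal bytes [105, 74, 48, 9, 247] = 69 4a 30 09 f7 is 5 bytes > B = 4, so hash it first: H(key) = e3, then zero-pad to 4 bytes: K' = e3 00 00 00.
K' ⊕ ipad = d5 36 36 36; K' ⊕ opad = bf 5c 5c 5c.
m1: inner = H(d5 36 36 36 ca b1) = f2; tag = H(bf 5c 5c 5c f2) = c5 ← matches
m2: inner = H(d5 36 36 36 7c 2f) = 22; tag = H(bf 5c 5c 5c 22) = f5
m3: inner = H(d5 36 36 36 6c 30) = 13; tag = H(bf 5c 5c 5c 13) = e6

1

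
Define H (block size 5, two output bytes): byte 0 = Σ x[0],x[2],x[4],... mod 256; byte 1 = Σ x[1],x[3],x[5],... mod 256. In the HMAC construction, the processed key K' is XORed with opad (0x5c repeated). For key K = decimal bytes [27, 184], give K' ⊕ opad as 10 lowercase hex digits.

47e45c5c5c

Key decimal bytes [27, 184] = 1b b8 is 2 bytes ≤ B = 5; zero-pad to 5 bytes: K' = 1b b8 00 00 00.
XOR each byte with 0x5c: 1b⊕5c=47, b8⊕5c=e4, 00⊕5c=5c, 00⊕5c=5c, 00⊕5c=5c.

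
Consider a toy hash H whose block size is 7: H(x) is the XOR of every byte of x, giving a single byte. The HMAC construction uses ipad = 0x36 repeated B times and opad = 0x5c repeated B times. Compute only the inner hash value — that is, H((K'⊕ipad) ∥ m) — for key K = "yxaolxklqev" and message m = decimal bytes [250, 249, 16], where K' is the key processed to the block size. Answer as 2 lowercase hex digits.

Key "yxaolxklqev" = 79 78 61 6f 6c 78 6b 6c 71 65 76 is 11 bytes > B = 7, so hash it first: H(key) = 7e, then zero-pad to 7 bytes: K' = 7e 00 00 00 00 00 00.
K' ⊕ ipad = 48 36 36 36 36 36 36.
Inner input = 48 36 36 36 36 36 36 ∥ fa f9 10.
Inner hash: XOR 48⊕36⊕36⊕36⊕36⊕36⊕36⊕fa⊕f9⊕10 = 5b.

5b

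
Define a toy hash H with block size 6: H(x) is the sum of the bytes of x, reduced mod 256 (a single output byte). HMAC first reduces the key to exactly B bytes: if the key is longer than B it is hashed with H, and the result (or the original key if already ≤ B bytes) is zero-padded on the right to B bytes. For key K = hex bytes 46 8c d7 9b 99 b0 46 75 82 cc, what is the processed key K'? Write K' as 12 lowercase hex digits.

|K| = 10 > B = 6, so first hash the key.
H(K): sum = 70+140+215+155+153+176+70+117+130+204 = 1430; mod 256 = 150 → 96.
Zero-pad H(K) = 96 to 6 bytes: K' = 96 00 00 00 00 00.

960000000000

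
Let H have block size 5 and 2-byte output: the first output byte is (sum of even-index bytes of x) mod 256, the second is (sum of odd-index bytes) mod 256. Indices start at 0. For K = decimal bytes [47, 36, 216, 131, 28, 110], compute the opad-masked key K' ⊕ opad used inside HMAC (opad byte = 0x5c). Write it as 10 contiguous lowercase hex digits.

7f495c5c5c

Key decimal bytes [47, 36, 216, 131, 28, 110] = 2f 24 d8 83 1c 6e is 6 bytes > B = 5, so hash it first: H(key) = 23 15, then zero-pad to 5 bytes: K' = 23 15 00 00 00.
XOR each byte with 0x5c: 23⊕5c=7f, 15⊕5c=49, 00⊕5c=5c, 00⊕5c=5c, 00⊕5c=5c.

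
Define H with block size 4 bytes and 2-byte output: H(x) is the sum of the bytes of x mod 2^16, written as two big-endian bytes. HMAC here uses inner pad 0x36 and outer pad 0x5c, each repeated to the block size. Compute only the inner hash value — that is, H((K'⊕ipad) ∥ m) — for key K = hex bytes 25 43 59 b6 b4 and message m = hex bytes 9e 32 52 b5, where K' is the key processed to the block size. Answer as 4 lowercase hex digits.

0294

Key hex bytes 25 43 59 b6 b4 is 5 bytes > B = 4, so hash it first: H(key) = 02 2b, then zero-pad to 4 bytes: K' = 02 2b 00 00.
K' ⊕ ipad = 34 1d 36 36.
Inner input = 34 1d 36 36 ∥ 9e 32 52 b5.
Inner hash: sum = 52+29+54+54+158+50+82+181 = 660 → 02 94.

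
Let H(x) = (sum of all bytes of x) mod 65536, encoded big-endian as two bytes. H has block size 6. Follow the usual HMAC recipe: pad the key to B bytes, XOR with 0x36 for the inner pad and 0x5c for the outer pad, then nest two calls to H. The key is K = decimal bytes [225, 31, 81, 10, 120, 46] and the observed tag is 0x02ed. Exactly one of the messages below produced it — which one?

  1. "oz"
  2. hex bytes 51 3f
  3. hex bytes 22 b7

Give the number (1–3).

1

Key decimal bytes [225, 31, 81, 10, 120, 46] = e1 1f 51 0a 78 2e is exactly B = 6 bytes: K' = e1 1f 51 0a 78 2e.
K' ⊕ ipad = d7 29 67 3c 4e 18; K' ⊕ opad = bd 43 0d 56 24 72.
m1: inner = H(d7 29 67 3c 4e 18 6f 7a) = 02 f2; tag = H(bd 43 0d 56 24 72 02 f2) = 02ed ← matches
m2: inner = H(d7 29 67 3c 4e 18 51 3f) = 02 99; tag = H(bd 43 0d 56 24 72 02 99) = 0294
m3: inner = H(d7 29 67 3c 4e 18 22 b7) = 02 e2; tag = H(bd 43 0d 56 24 72 02 e2) = 02dd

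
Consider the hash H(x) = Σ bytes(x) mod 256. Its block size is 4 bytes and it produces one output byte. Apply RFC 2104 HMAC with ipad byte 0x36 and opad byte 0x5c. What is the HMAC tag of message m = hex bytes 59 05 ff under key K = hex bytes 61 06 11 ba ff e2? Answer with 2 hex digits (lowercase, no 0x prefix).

Key hex bytes 61 06 11 ba ff e2 is 6 bytes > B = 4, so hash it first: H(key) = 13, then zero-pad to 4 bytes: K' = 13 00 00 00.
K' ⊕ ipad = 25 36 36 36.  K' ⊕ opad = 4f 5c 5c 5c.
Inner input = (K'⊕ipad) ∥ m = 25 36 36 36 ∥ 59 05 ff.
Inner hash: sum = 37+54+54+54+89+5+255 = 548; mod 256 = 36 → 24.
Outer input = (K'⊕opad) ∥ inner = 4f 5c 5c 5c ∥ 24.
Outer hash (tag): sum = 79+92+92+92+36 = 391; mod 256 = 135 → 87.

87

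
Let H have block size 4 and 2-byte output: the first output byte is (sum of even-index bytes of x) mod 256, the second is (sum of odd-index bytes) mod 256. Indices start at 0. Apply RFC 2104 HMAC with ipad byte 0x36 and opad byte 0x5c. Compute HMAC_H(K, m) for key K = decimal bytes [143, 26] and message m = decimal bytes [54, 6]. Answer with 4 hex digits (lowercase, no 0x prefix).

Key decimal bytes [143, 26] = 8f 1a is 2 bytes ≤ B = 4; zero-pad to 4 bytes: K' = 8f 1a 00 00.
K' ⊕ ipad = b9 2c 36 36.  K' ⊕ opad = d3 46 5c 5c.
Inner input = (K'⊕ipad) ∥ m = b9 2c 36 36 ∥ 36 06.
Inner hash: even-index sum = 293 mod 256 = 37; odd-index sum = 104 mod 256 = 104 → 25 68.
Outer input = (K'⊕opad) ∥ inner = d3 46 5c 5c ∥ 25 68.
Outer hash (tag): even-index sum = 340 mod 256 = 84; odd-index sum = 266 mod 256 = 10 → 54 0a.

540a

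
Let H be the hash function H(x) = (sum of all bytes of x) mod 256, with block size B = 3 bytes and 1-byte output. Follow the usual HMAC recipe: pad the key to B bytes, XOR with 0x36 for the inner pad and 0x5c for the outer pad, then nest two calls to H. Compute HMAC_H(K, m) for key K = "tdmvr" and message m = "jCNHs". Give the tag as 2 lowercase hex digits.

66

Key "tdmvr" = 74 64 6d 76 72 is 5 bytes > B = 3, so hash it first: H(key) = 2d, then zero-pad to 3 bytes: K' = 2d 00 00.
K' ⊕ ipad = 1b 36 36.  K' ⊕ opad = 71 5c 5c.
Inner input = (K'⊕ipad) ∥ m = 1b 36 36 ∥ 6a 43 4e 48 73.
Inner hash: sum = 27+54+54+106+67+78+72+115 = 573; mod 256 = 61 → 3d.
Outer input = (K'⊕opad) ∥ inner = 71 5c 5c ∥ 3d.
Outer hash (tag): sum = 113+92+92+61 = 358; mod 256 = 102 → 66.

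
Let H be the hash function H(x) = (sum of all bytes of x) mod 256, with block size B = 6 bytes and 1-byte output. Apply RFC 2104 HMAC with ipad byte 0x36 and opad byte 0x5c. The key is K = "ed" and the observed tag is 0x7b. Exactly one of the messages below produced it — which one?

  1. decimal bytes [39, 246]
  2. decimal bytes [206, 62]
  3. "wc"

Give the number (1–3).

Key "ed" = 65 64 is 2 bytes ≤ B = 6; zero-pad to 6 bytes: K' = 65 64 00 00 00 00.
K' ⊕ ipad = 53 52 36 36 36 36; K' ⊕ opad = 39 38 5c 5c 5c 5c.
m1: inner = H(53 52 36 36 36 36 27 f6) = 9a; tag = H(39 38 5c 5c 5c 5c 9a) = 7b ← matches
m2: inner = H(53 52 36 36 36 36 ce 3e) = 89; tag = H(39 38 5c 5c 5c 5c 89) = 6a
m3: inner = H(53 52 36 36 36 36 77 63) = 57; tag = H(39 38 5c 5c 5c 5c 57) = 38

1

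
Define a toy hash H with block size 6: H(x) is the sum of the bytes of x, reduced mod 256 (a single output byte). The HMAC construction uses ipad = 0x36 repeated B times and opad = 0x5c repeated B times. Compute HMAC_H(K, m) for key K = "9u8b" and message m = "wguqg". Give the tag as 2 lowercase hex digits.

Key "9u8b" = 39 75 38 62 is 4 bytes ≤ B = 6; zero-pad to 6 bytes: K' = 39 75 38 62 00 00.
K' ⊕ ipad = 0f 43 0e 54 36 36.  K' ⊕ opad = 65 29 64 3e 5c 5c.
Inner input = (K'⊕ipad) ∥ m = 0f 43 0e 54 36 36 ∥ 77 67 75 71 67.
Inner hash: sum = 15+67+14+84+54+54+119+103+117+113+103 = 843; mod 256 = 75 → 4b.
Outer input = (K'⊕opad) ∥ inner = 65 29 64 3e 5c 5c ∥ 4b.
Outer hash (tag): sum = 101+41+100+62+92+92+75 = 563; mod 256 = 51 → 33.

33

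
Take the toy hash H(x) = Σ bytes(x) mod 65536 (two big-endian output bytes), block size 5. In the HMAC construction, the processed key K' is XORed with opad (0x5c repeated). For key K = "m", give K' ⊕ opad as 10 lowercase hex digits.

Key "m" = 6d is 1 byte ≤ B = 5; zero-pad to 5 bytes: K' = 6d 00 00 00 00.
XOR each byte with 0x5c: 6d⊕5c=31, 00⊕5c=5c, 00⊕5c=5c, 00⊕5c=5c, 00⊕5c=5c.

315c5c5c5c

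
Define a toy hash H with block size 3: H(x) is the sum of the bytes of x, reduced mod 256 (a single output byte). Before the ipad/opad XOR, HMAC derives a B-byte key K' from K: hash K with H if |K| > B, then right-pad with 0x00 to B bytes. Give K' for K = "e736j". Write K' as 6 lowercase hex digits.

6f0000

|K| = 5 > B = 3, so first hash the key.
H(K): sum = 101+55+51+54+106 = 367; mod 256 = 111 → 6f.
Zero-pad H(K) = 6f to 3 bytes: K' = 6f 00 00.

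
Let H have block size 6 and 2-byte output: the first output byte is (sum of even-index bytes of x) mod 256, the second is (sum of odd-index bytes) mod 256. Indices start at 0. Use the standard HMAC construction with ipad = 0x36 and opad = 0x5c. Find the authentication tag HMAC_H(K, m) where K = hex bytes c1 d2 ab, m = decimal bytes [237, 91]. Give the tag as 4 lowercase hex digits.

Key hex bytes c1 d2 ab is 3 bytes ≤ B = 6; zero-pad to 6 bytes: K' = c1 d2 ab 00 00 00.
K' ⊕ ipad = f7 e4 9d 36 36 36.  K' ⊕ opad = 9d 8e f7 5c 5c 5c.
Inner input = (K'⊕ipad) ∥ m = f7 e4 9d 36 36 36 ∥ ed 5b.
Inner hash: even-index sum = 695 mod 256 = 183; odd-index sum = 427 mod 256 = 171 → b7 ab.
Outer input = (K'⊕opad) ∥ inner = 9d 8e f7 5c 5c 5c ∥ b7 ab.
Outer hash (tag): even-index sum = 679 mod 256 = 167; odd-index sum = 497 mod 256 = 241 → a7 f1.

a7f1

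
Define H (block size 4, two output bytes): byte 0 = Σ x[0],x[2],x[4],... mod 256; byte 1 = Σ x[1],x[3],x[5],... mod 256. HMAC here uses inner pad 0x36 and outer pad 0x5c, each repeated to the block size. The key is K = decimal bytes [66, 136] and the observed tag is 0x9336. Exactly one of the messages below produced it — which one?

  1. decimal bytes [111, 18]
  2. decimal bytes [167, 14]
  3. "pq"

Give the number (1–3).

1

Key decimal bytes [66, 136] = 42 88 is 2 bytes ≤ B = 4; zero-pad to 4 bytes: K' = 42 88 00 00.
K' ⊕ ipad = 74 be 36 36; K' ⊕ opad = 1e d4 5c 5c.
m1: inner = H(74 be 36 36 6f 12) = 19 06; tag = H(1e d4 5c 5c 19 06) = 9336 ← matches
m2: inner = H(74 be 36 36 a7 0e) = 51 02; tag = H(1e d4 5c 5c 51 02) = cb32
m3: inner = H(74 be 36 36 70 71) = 1a 65; tag = H(1e d4 5c 5c 1a 65) = 9495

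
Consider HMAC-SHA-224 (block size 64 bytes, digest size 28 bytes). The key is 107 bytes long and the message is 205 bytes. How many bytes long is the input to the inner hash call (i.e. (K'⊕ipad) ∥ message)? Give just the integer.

Key is 107 > 64 bytes, so it is hashed to 28 bytes then zero-padded to 64: |K'| = 64.
Inner input = (K'⊕ipad) ∥ m → 64 + 205 = 269 bytes.

269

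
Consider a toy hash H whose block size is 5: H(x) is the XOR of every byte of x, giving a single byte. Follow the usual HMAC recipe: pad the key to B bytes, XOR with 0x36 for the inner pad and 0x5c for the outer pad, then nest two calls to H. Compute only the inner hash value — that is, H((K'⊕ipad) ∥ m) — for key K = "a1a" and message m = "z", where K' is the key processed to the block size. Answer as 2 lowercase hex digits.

7d

Key "a1a" = 61 31 61 is 3 bytes ≤ B = 5; zero-pad to 5 bytes: K' = 61 31 61 00 00.
K' ⊕ ipad = 57 07 57 36 36.
Inner input = 57 07 57 36 36 ∥ 7a.
Inner hash: XOR 57⊕07⊕57⊕36⊕36⊕7a = 7d.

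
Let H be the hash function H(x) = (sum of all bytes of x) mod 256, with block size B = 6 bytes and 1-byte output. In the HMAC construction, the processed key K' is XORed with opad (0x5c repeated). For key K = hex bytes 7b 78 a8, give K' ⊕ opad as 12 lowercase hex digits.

Key hex bytes 7b 78 a8 is 3 bytes ≤ B = 6; zero-pad to 6 bytes: K' = 7b 78 a8 00 00 00.
XOR each byte with 0x5c: 7b⊕5c=27, 78⊕5c=24, a8⊕5c=f4, 00⊕5c=5c, 00⊕5c=5c, 00⊕5c=5c.

2724f45c5c5c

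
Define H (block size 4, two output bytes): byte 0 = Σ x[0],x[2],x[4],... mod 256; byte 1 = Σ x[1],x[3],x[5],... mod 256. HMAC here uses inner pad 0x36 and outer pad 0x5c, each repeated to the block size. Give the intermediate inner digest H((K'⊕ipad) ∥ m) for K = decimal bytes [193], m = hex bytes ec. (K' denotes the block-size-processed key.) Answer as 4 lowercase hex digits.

196c

Key decimal bytes [193] = c1 is 1 byte ≤ B = 4; zero-pad to 4 bytes: K' = c1 00 00 00.
K' ⊕ ipad = f7 36 36 36.
Inner input = f7 36 36 36 ∥ ec.
Inner hash: even-index sum = 537 mod 256 = 25; odd-index sum = 108 mod 256 = 108 → 19 6c.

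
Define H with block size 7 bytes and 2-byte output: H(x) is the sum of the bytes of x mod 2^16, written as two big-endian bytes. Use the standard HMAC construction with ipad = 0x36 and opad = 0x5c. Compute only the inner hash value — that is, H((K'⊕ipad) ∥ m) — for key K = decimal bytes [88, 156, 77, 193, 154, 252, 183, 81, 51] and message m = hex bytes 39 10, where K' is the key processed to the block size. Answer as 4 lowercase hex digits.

Key decimal bytes [88, 156, 77, 193, 154, 252, 183, 81, 51] = 58 9c 4d c1 9a fc b7 51 33 is 9 bytes > B = 7, so hash it first: H(key) = 04 d3, then zero-pad to 7 bytes: K' = 04 d3 00 00 00 00 00.
K' ⊕ ipad = 32 e5 36 36 36 36 36.
Inner input = 32 e5 36 36 36 36 36 ∥ 39 10.
Inner hash: sum = 50+229+54+54+54+54+54+57+16 = 622 → 02 6e.

026e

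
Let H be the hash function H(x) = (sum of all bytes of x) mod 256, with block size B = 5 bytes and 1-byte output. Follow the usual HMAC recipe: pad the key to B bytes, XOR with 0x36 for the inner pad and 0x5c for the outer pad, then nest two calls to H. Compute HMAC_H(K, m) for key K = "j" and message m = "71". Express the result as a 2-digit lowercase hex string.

Key "j" = 6a is 1 byte ≤ B = 5; zero-pad to 5 bytes: K' = 6a 00 00 00 00.
K' ⊕ ipad = 5c 36 36 36 36.  K' ⊕ opad = 36 5c 5c 5c 5c.
Inner input = (K'⊕ipad) ∥ m = 5c 36 36 36 36 ∥ 37 31.
Inner hash: sum = 92+54+54+54+54+55+49 = 412; mod 256 = 156 → 9c.
Outer input = (K'⊕opad) ∥ inner = 36 5c 5c 5c 5c ∥ 9c.
Outer hash (tag): sum = 54+92+92+92+92+156 = 578; mod 256 = 66 → 42.

42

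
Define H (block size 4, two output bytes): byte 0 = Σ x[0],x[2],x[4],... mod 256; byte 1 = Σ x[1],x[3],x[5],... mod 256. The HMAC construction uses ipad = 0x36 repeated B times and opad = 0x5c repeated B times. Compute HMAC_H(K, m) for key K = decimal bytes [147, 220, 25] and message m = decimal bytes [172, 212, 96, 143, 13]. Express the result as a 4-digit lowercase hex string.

015f

Key decimal bytes [147, 220, 25] = 93 dc 19 is 3 bytes ≤ B = 4; zero-pad to 4 bytes: K' = 93 dc 19 00.
K' ⊕ ipad = a5 ea 2f 36.  K' ⊕ opad = cf 80 45 5c.
Inner input = (K'⊕ipad) ∥ m = a5 ea 2f 36 ∥ ac d4 60 8f 0d.
Inner hash: even-index sum = 493 mod 256 = 237; odd-index sum = 643 mod 256 = 131 → ed 83.
Outer input = (K'⊕opad) ∥ inner = cf 80 45 5c ∥ ed 83.
Outer hash (tag): even-index sum = 513 mod 256 = 1; odd-index sum = 351 mod 256 = 95 → 01 5f.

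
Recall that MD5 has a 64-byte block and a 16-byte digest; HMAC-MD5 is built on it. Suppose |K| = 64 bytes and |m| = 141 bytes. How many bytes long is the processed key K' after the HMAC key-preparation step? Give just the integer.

64

Key is 64 ≤ 64 bytes, zero-padded: |K'| = 64.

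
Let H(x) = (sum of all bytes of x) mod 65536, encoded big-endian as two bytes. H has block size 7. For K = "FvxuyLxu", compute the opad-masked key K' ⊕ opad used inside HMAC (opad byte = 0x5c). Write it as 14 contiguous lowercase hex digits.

Key "FvxuyLxu" = 46 76 78 75 79 4c 78 75 is 8 bytes > B = 7, so hash it first: H(key) = 03 5b, then zero-pad to 7 bytes: K' = 03 5b 00 00 00 00 00.
XOR each byte with 0x5c: 03⊕5c=5f, 5b⊕5c=07, 00⊕5c=5c, 00⊕5c=5c, 00⊕5c=5c, 00⊕5c=5c, 00⊕5c=5c.

5f075c5c5c5c5c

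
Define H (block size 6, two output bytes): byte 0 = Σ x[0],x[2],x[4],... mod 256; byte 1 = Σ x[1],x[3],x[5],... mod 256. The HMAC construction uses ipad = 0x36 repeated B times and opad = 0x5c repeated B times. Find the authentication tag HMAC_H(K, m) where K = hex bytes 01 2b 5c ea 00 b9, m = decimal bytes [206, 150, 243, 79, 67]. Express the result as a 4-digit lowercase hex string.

947f

Key hex bytes 01 2b 5c ea 00 b9 is exactly B = 6 bytes: K' = 01 2b 5c ea 00 b9.
K' ⊕ ipad = 37 1d 6a dc 36 8f.  K' ⊕ opad = 5d 77 00 b6 5c e5.
Inner input = (K'⊕ipad) ∥ m = 37 1d 6a dc 36 8f ∥ ce 96 f3 4f 43.
Inner hash: even-index sum = 731 mod 256 = 219; odd-index sum = 621 mod 256 = 109 → db 6d.
Outer input = (K'⊕opad) ∥ inner = 5d 77 00 b6 5c e5 ∥ db 6d.
Outer hash (tag): even-index sum = 404 mod 256 = 148; odd-index sum = 639 mod 256 = 127 → 94 7f.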